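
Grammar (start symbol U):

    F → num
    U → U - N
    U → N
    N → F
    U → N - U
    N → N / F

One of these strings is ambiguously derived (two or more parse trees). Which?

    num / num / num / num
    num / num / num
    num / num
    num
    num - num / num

num - num / num

num / num / num / num: 1 tree
num / num / num: 1 tree
num / num: 1 tree
num: 1 tree
num - num / num: 2 trees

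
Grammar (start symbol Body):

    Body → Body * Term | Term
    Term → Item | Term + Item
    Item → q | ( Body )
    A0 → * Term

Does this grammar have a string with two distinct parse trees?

Unambiguous

(A0 is unreachable from Body, so its rules don't affect L(Body).) This is a standard precedence ladder (Body over Term over Item), with each level left-recursive on its own operator ('*' at Body, '+' at Term). That structure is LR(1), hence unambiguous.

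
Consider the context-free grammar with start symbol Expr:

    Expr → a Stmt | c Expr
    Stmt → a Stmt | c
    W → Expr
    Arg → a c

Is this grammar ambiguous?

Unambiguous

(W, Arg are unreachable from Expr, so their rules don't affect L(Expr).) The reachable rules are right-linear with at most one rule per (nonterminal, next-terminal) pair. Each input token forces the next rule, so parsing is deterministic.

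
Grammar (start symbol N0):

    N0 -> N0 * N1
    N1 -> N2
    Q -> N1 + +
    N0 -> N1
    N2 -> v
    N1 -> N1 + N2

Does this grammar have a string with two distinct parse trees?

Unambiguous

(Q is unreachable from N0, so its rules don't affect L(N0).) N0 → N0 * N1 | N1  ;  N1 → N1 + N2 | N2  — a left-associative chain with N2 at the bottom. Each string factors uniquely by precedence.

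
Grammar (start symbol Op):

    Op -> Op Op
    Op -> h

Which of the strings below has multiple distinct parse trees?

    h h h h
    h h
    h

h h h h: 5 trees
h h: 1 tree
h: 1 tree

h h h h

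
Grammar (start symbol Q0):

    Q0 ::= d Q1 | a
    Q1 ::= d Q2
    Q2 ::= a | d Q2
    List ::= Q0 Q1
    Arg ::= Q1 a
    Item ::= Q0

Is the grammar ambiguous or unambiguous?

Unambiguous

Only Q0, Q1, Q2 are reachable from Q0; ignoring the rest: Restricted to the reachable nonterminals, every rule has the form A → t or A → t B, and no two rules for the same A share a first terminal. The grammar encodes a DFA — one run per string.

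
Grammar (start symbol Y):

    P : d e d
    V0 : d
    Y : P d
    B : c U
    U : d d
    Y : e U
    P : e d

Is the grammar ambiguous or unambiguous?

Ambiguous

Witness: e d d

Derivation 1: Y ⇒ P d ⇒ e d d
Derivation 2: Y ⇒ e U ⇒ e d d

Two distinct leftmost derivations for the same string.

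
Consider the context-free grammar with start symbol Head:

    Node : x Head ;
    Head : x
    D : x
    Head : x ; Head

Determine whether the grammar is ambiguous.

Unambiguous

Only Head is reachable from Head; ignoring the rest: The reachable grammar is A → atom sep A | atom. Each atom is followed by either the separator (recurse) or end-of-string (stop) — no choice point.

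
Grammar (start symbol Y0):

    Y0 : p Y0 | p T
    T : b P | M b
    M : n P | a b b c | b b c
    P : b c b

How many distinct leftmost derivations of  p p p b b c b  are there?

Parse trees for p p p b b c b:
  [Y0 p [Y0 p [Y0 p [T b [P b c b]]]]]
  [Y0 p [Y0 p [Y0 p [T [M b b c] b]]]]

2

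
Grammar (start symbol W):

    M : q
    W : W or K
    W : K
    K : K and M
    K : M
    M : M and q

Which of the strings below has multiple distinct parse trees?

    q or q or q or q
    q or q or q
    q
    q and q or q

q and q or q

q or q or q or q: 1 tree
q or q or q: 1 tree
q: 1 tree
q and q or q: 2 trees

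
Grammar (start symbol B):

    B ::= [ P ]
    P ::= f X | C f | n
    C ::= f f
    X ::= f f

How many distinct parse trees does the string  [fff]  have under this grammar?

Parse trees for [fff]:
  [B [ [P f [X f f]] ]]
  [B [ [P [C f f] f] ]]

2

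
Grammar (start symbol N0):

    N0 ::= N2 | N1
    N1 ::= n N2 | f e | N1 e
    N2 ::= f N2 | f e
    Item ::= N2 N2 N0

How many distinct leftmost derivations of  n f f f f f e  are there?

Parse trees for n f f f f f e:
  [N0 [N1 n [N2 f [N2 f [N2 f [N2 f [N2 f e]]]]]]]

1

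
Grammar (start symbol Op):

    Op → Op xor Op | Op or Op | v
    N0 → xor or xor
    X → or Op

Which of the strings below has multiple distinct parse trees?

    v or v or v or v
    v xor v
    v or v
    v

v or v or v or v: 5 trees
v xor v: 1 tree
v or v: 1 tree
v: 1 tree

v or v or v or v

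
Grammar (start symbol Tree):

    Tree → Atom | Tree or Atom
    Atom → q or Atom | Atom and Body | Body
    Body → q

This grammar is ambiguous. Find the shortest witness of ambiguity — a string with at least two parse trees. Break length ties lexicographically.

length 1: no string has ≥2 trees
length 3: q or q has 2 parse trees

Two derivations of q or q:
  Tree ⇒ Atom ⇒ q or Atom ⇒ q or Body ⇒ q or q
  Tree ⇒ Tree or Atom ⇒ Atom or Atom ⇒ Body or Atom ⇒ q or Atom ⇒ q or Body ⇒ q or q

q or q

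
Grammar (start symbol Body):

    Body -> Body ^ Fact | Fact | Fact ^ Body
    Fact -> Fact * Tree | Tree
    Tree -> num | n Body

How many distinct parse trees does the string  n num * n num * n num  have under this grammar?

5

Parse trees for n num * n num * n num:
  [Body [Fact [Fact [Tree n [Body [Fact [Tree num]]]]] * [Tree n [Body [Fact [Fact [Tree num]] * [Tree n [Body [Fact [Tree num]]]]]]]]]
  [Body [Fact [Fact [Fact [Tree n [Body [Fact [Tree num]]]]] * [Tree n [Body [Fact [Tree num]]]]] * [Tree n [Body [Fact [Tree num]]]]]]
  [Body [Fact [Fact [Tree n [Body [Fact [Fact [Tree num]] * [Tree n [Body [Fact [Tree num]]]]]]]] * [Tree n [Body [Fact [Tree num]]]]]]
  [Body [Fact [Tree n [Body [Fact [Fact [Tree num]] * [Tree n [Body [Fact [Fact [Tree num]] * [Tree n [Body [Fact [Tree num]]]]]]]]]]]]
  [Body [Fact [Tree n [Body [Fact [Fact [Fact [Tree num]] * [Tree n [Body [Fact [Tree num]]]]] * [Tree n [Body [Fact [Tree num]]]]]]]]]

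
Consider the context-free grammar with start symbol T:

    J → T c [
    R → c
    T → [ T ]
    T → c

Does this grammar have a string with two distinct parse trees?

Unambiguous

Only T is reachable from T; ignoring the rest: Each string is a nest of matched brackets around a single atom. An opening bracket forces the recursive rule; an atom forces the base rule.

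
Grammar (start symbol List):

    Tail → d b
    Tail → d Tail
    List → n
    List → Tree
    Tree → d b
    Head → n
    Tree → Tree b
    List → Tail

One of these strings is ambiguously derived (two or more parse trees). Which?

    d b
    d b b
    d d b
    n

d b

d b: 2 trees
d b b: 1 tree
d d b: 1 tree
n: 1 tree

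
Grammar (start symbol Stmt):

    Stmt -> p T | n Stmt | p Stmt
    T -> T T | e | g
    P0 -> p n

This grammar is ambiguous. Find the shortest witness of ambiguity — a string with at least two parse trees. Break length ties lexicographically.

p e e e

length 2: no string has ≥2 trees
length 3: no string has ≥2 trees
length 4: p e e e has 2 parse trees

Two derivations of p e e e:
  Stmt ⇒ p T ⇒ p T T ⇒ p T T T ⇒ p e T T ⇒ p e e T ⇒ p e e e
  Stmt ⇒ p T ⇒ p T T ⇒ p e T ⇒ p e T T ⇒ p e e T ⇒ p e e e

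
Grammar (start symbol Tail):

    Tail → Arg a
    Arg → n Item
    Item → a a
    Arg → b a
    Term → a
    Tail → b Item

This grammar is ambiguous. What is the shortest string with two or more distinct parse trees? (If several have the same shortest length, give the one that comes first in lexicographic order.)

length 3: b a a has 2 parse trees

Two derivations of b a a:
  Tail ⇒ Arg a ⇒ b a a
  Tail ⇒ b Item ⇒ b a a

b a a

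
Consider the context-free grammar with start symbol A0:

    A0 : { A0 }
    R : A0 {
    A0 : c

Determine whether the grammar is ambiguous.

Only A0 is reachable from A0; ignoring the rest: L(A0) is { openⁿ atom closeⁿ : n ≥ 0 }. The bracket depth fixes n, and the derivation is forced at every step.

Unambiguous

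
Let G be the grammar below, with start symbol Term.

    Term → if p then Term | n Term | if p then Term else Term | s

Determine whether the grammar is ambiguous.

Witness: if p then if p then s else s

Derivation 1: Term ⇒ if p then Term ⇒ if p then if p then Term else Term ⇒ if p then if p then s else Term ⇒ if p then if p then s else s
Derivation 2: Term ⇒ if p then Term else Term ⇒ if p then if p then Term else Term ⇒ if p then if p then s else Term ⇒ if p then if p then s else s

Two distinct leftmost derivations for the same string.

Ambiguous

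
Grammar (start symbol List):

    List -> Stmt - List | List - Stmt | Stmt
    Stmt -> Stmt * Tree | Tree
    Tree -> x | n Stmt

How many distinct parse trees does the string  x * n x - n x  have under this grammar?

2

Parse trees for x * n x - n x:
  [List [Stmt [Stmt [Tree x]] * [Tree n [Stmt [Tree x]]]] - [List [Stmt [Tree n [Stmt [Tree x]]]]]]
  [List [List [Stmt [Stmt [Tree x]] * [Tree n [Stmt [Tree x]]]]] - [Stmt [Tree n [Stmt [Tree x]]]]]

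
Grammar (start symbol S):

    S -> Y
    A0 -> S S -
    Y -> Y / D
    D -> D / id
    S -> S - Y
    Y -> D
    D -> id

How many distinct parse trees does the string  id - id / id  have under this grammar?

2

Parse trees for id - id / id:
  [S [S [Y [D id]]] - [Y [Y [D id]] / [D id]]]
  [S [S [Y [D id]]] - [Y [D [D id] / id]]]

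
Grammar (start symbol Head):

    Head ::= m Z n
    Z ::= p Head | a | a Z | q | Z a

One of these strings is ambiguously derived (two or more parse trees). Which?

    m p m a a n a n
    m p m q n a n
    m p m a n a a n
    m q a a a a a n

m p m a a n a n

m p m a a n a n: 2 trees
m p m q n a n: 1 tree
m p m a n a a n: 1 tree
m q a a a a a n: 1 tree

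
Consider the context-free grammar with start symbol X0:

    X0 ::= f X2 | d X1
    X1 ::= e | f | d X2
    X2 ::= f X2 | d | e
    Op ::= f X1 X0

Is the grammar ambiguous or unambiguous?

(Op is unreachable from X0, so its rules don't affect L(X0).) Each reachable nonterminal has at most one production per leading terminal, and all productions are right-linear; the derivation is determined token-by-token.

Unambiguous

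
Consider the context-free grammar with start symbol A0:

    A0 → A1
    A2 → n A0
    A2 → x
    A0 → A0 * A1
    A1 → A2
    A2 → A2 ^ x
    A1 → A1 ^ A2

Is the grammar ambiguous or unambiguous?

Ambiguous

Witness: x ^ x

Derivation 1: A0 ⇒ A1 ⇒ A2 ⇒ A2 ^ x ⇒ x ^ x
Derivation 2: A0 ⇒ A1 ⇒ A1 ^ A2 ⇒ A2 ^ A2 ⇒ x ^ A2 ⇒ x ^ x

Two distinct leftmost derivations for the same string.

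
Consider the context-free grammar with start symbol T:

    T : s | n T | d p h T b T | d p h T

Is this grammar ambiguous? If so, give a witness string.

Witness: d p h d p h s b s

Derivation 1: T ⇒ d p h T b T ⇒ d p h d p h T b T ⇒ d p h d p h s b T ⇒ d p h d p h s b s
Derivation 2: T ⇒ d p h T ⇒ d p h d p h T b T ⇒ d p h d p h s b T ⇒ d p h d p h s b s

Two distinct leftmost derivations for the same string.

Ambiguous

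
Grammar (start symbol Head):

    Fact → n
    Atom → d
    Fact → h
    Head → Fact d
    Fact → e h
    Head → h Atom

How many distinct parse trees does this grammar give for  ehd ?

Parse trees for ehd:
  [Head [Fact e h] d]

1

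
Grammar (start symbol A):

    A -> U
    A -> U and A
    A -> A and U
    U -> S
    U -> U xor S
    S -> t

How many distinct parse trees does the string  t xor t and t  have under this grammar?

Parse trees for t xor t and t:
  [A [U [U [S t]] xor [S t]] and [A [U [S t]]]]
  [A [A [U [U [S t]] xor [S t]]] and [U [S t]]]

2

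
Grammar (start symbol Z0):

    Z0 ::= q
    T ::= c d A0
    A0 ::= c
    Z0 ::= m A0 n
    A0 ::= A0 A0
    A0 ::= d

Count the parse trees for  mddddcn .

14

Parse trees for mddddcn (showing first 6 of 14):
  [Z0 m [A0 [A0 d] [A0 [A0 d] [A0 [A0 d] [A0 [A0 d] [A0 c]]]]] n]
  [Z0 m [A0 [A0 d] [A0 [A0 d] [A0 [A0 [A0 d] [A0 d]] [A0 c]]]] n]
  [Z0 m [A0 [A0 d] [A0 [A0 [A0 d] [A0 d]] [A0 [A0 d] [A0 c]]]] n]
  [Z0 m [A0 [A0 d] [A0 [A0 [A0 d] [A0 [A0 d] [A0 d]]] [A0 c]]] n]
  [Z0 m [A0 [A0 d] [A0 [A0 [A0 [A0 d] [A0 d]] [A0 d]] [A0 c]]] n]
  [Z0 m [A0 [A0 [A0 d] [A0 d]] [A0 [A0 d] [A0 [A0 d] [A0 c]]]] n]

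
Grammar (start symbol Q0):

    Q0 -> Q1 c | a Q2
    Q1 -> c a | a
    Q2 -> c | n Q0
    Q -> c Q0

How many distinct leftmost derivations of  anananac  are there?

2

Parse trees for anananac:
  [Q0 a [Q2 n [Q0 a [Q2 n [Q0 a [Q2 n [Q0 [Q1 a] c]]]]]]]
  [Q0 a [Q2 n [Q0 a [Q2 n [Q0 a [Q2 n [Q0 a [Q2 c]]]]]]]]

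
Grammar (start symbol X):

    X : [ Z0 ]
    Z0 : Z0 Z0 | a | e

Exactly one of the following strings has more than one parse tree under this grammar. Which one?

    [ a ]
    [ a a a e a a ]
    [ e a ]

[ a a a e a a ]

[ a ]: 1 tree
[ a a a e a a ]: 42 trees
[ e a ]: 1 tree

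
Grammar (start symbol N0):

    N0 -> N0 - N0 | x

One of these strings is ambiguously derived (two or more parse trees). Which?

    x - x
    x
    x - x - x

x - x - x

x - x: 1 tree
x: 1 tree
x - x - x: 2 trees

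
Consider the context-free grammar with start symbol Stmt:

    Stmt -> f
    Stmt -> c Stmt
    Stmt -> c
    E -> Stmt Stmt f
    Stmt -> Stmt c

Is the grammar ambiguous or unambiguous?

Ambiguous

Witness: c c

Derivation 1: Stmt ⇒ c Stmt ⇒ c c
Derivation 2: Stmt ⇒ Stmt c ⇒ c c

Two distinct leftmost derivations for the same string.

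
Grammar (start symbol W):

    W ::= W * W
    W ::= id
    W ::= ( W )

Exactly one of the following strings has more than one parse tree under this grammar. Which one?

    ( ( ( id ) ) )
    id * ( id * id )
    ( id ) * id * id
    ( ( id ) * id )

( id ) * id * id

( ( ( id ) ) ): 1 tree
id * ( id * id ): 1 tree
( id ) * id * id: 2 trees
( ( id ) * id ): 1 tree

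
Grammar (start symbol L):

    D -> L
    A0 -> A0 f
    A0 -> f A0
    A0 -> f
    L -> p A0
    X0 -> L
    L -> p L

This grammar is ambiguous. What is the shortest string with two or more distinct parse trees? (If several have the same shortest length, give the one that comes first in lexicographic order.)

length 2: no string has ≥2 trees
length 3: p f f has 2 parse trees

Two derivations of p f f:
  L ⇒ p A0 ⇒ p A0 f ⇒ p f f
  L ⇒ p A0 ⇒ p f A0 ⇒ p f f

p f f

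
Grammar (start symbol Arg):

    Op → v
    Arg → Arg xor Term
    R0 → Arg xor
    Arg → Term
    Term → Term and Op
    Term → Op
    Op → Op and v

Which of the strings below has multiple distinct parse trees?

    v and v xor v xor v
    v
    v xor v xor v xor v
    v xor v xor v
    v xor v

v and v xor v xor v

v and v xor v xor v: 2 trees
v: 1 tree
v xor v xor v xor v: 1 tree
v xor v xor v: 1 tree
v xor v: 1 tree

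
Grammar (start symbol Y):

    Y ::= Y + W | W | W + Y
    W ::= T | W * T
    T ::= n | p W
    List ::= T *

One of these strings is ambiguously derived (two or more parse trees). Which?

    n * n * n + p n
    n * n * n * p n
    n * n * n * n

n * n * n + p n

n * n * n + p n: 2 trees
n * n * n * p n: 1 tree
n * n * n * n: 1 tree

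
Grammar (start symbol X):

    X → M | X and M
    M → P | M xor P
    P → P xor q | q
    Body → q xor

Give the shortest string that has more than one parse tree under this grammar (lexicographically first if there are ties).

q xor q

length 1: no string has ≥2 trees
length 3: q xor q has 2 parse trees

Two derivations of q xor q:
  X ⇒ M ⇒ P ⇒ P xor q ⇒ q xor q
  X ⇒ M ⇒ M xor P ⇒ P xor P ⇒ q xor P ⇒ q xor q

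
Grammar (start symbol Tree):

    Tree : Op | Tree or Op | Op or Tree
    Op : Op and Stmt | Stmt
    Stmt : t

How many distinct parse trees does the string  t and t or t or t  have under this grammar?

4

Parse trees for t and t or t or t:
  [Tree [Tree [Tree [Op [Op [Stmt t]] and [Stmt t]]] or [Op [Stmt t]]] or [Op [Stmt t]]]
  [Tree [Tree [Op [Op [Stmt t]] and [Stmt t]] or [Tree [Op [Stmt t]]]] or [Op [Stmt t]]]
  [Tree [Op [Op [Stmt t]] and [Stmt t]] or [Tree [Tree [Op [Stmt t]]] or [Op [Stmt t]]]]
  [Tree [Op [Op [Stmt t]] and [Stmt t]] or [Tree [Op [Stmt t]] or [Tree [Op [Stmt t]]]]]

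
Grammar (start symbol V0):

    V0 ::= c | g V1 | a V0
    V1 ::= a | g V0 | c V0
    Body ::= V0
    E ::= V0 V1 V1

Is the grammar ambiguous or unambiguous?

(Body, E are unreachable from V0, so their rules don't affect L(V0).) Each reachable nonterminal has at most one production per leading terminal, and all productions are right-linear; the derivation is determined token-by-token.

Unambiguous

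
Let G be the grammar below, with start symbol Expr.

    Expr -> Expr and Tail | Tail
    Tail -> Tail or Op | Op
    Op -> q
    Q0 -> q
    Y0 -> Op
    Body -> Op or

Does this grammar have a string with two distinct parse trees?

Unambiguous

(Q0, Y0, Body are unreachable from Expr, so their rules don't affect L(Expr).) This is a standard precedence ladder (Expr over Tail over Op), with each level left-recursive on its own operator ('and' at Expr, 'or' at Tail). That structure is LR(1), hence unambiguous.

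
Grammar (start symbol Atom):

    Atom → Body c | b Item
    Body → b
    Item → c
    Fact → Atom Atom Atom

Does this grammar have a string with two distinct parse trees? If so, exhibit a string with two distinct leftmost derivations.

Witness: b c

Derivation 1: Atom ⇒ Body c ⇒ b c
Derivation 2: Atom ⇒ b Item ⇒ b c

Two distinct leftmost derivations for the same string.

Ambiguous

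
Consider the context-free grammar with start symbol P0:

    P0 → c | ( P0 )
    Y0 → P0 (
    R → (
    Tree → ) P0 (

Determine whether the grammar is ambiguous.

Only P0 is reachable from P0; ignoring the rest: L(P0) is { openⁿ atom closeⁿ : n ≥ 0 }. The bracket depth fixes n, and the derivation is forced at every step.

Unambiguous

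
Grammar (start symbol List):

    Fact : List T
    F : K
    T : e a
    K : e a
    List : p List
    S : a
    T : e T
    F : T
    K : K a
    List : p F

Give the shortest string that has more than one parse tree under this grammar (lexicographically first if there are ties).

p e a

length 3: p e a has 2 parse trees

Two derivations of p e a:
  List ⇒ p F ⇒ p K ⇒ p e a
  List ⇒ p F ⇒ p T ⇒ p e a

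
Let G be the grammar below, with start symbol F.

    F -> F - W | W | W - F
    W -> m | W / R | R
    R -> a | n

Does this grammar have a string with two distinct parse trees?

Ambiguous

Witness: a - a

Derivation 1: F ⇒ F - W ⇒ W - W ⇒ R - W ⇒ a - W ⇒ a - R ⇒ a - a
Derivation 2: F ⇒ W - F ⇒ R - F ⇒ a - F ⇒ a - W ⇒ a - R ⇒ a - a

Two distinct leftmost derivations for the same string.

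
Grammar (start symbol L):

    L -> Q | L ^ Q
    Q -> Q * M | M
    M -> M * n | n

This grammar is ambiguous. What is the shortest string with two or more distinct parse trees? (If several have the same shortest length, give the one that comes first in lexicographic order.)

length 1: no string has ≥2 trees
length 3: n * n has 2 parse trees

Two derivations of n * n:
  L ⇒ Q ⇒ Q * M ⇒ M * M ⇒ n * M ⇒ n * n
  L ⇒ Q ⇒ M ⇒ M * n ⇒ n * n

n * n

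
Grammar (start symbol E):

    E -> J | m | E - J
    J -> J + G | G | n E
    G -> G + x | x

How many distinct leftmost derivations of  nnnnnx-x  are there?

Parse trees for nnnnnx-x:
  [E [J n [E [J n [E [J n [E [J n [E [J n [E [E [J [G x]]] - [J [G x]]]]]]]]]]]]]
  [E [J n [E [J n [E [J n [E [J n [E [E [J n [E [J [G x]]]]] - [J [G x]]]]]]]]]]]
  [E [J n [E [J n [E [J n [E [E [J n [E [J n [E [J [G x]]]]]]] - [J [G x]]]]]]]]]
  [E [J n [E [J n [E [E [J n [E [J n [E [J n [E [J [G x]]]]]]]]] - [J [G x]]]]]]]
  [E [J n [E [E [J n [E [J n [E [J n [E [J n [E [J [G x]]]]]]]]]]] - [J [G x]]]]]
  [E [E [J n [E [J n [E [J n [E [J n [E [J n [E [J [G x]]]]]]]]]]]]] - [J [G x]]]

6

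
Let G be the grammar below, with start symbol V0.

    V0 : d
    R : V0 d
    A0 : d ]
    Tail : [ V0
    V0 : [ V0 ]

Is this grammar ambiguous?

Only V0 is reachable from V0; ignoring the rest: L(V0) is { openⁿ atom closeⁿ : n ≥ 0 }. The bracket depth fixes n, and the derivation is forced at every step.

Unambiguous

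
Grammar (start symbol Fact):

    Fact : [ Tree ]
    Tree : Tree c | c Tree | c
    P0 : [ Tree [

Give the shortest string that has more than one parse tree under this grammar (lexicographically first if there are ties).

[ c c ]

length 3: no string has ≥2 trees
length 4: [ c c ] has 2 parse trees

Two derivations of [ c c ]:
  Fact ⇒ [ Tree ] ⇒ [ Tree c ] ⇒ [ c c ]
  Fact ⇒ [ Tree ] ⇒ [ c Tree ] ⇒ [ c c ]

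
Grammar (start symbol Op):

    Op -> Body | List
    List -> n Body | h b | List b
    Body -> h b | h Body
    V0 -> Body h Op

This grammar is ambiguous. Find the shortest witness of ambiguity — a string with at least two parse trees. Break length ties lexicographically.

h b

length 2: h b has 2 parse trees

Two derivations of h b:
  Op ⇒ Body ⇒ h b
  Op ⇒ List ⇒ h b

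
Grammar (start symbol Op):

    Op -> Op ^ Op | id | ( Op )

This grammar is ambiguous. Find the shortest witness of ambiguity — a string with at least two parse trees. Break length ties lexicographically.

length 1: no string has ≥2 trees
length 3: no string has ≥2 trees
length 5: id ^ id ^ id has 2 parse trees

Two derivations of id ^ id ^ id:
  Op ⇒ Op ^ Op ⇒ Op ^ Op ^ Op ⇒ id ^ Op ^ Op ⇒ id ^ id ^ Op ⇒ id ^ id ^ id
  Op ⇒ Op ^ Op ⇒ id ^ Op ⇒ id ^ Op ^ Op ⇒ id ^ id ^ Op ⇒ id ^ id ^ id

id ^ id ^ id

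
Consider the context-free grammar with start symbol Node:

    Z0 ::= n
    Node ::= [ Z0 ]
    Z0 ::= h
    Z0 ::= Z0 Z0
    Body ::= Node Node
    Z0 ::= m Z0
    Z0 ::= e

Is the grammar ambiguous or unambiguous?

Witness: [ e e e ]

Derivation 1: Node ⇒ [ Z0 ] ⇒ [ Z0 Z0 ] ⇒ [ Z0 Z0 Z0 ] ⇒ [ e Z0 Z0 ] ⇒ [ e e Z0 ] ⇒ [ e e e ]
Derivation 2: Node ⇒ [ Z0 ] ⇒ [ Z0 Z0 ] ⇒ [ e Z0 ] ⇒ [ e Z0 Z0 ] ⇒ [ e e Z0 ] ⇒ [ e e e ]

Two distinct leftmost derivations for the same string.

Ambiguous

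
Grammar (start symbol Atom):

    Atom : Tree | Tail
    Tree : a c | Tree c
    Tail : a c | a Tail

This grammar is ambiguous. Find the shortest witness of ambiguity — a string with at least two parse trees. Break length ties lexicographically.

a c

length 2: a c has 2 parse trees

Two derivations of a c:
  Atom ⇒ Tree ⇒ a c
  Atom ⇒ Tail ⇒ a c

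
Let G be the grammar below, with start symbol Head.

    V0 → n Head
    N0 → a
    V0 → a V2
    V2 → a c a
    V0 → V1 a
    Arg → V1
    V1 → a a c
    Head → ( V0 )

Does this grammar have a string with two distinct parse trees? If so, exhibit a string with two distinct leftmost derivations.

Witness: ( a a c a )

Derivation 1: Head ⇒ ( V0 ) ⇒ ( a V2 ) ⇒ ( a a c a )
Derivation 2: Head ⇒ ( V0 ) ⇒ ( V1 a ) ⇒ ( a a c a )

Two distinct leftmost derivations for the same string.

Ambiguous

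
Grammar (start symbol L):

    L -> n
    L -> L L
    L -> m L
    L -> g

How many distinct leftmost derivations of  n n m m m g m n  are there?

Parse trees for n n m m m g m n (showing first 6 of 11):
  [L [L n] [L [L n] [L [L m [L m [L m [L g]]]] [L m [L n]]]]]
  [L [L n] [L [L n] [L m [L [L m [L m [L g]]] [L m [L n]]]]]]
  [L [L n] [L [L n] [L m [L m [L [L m [L g]] [L m [L n]]]]]]]
  [L [L n] [L [L n] [L m [L m [L m [L [L g] [L m [L n]]]]]]]]
  [L [L n] [L [L [L n] [L m [L m [L m [L g]]]]] [L m [L n]]]]
  [L [L [L n] [L n]] [L [L m [L m [L m [L g]]]] [L m [L n]]]]

11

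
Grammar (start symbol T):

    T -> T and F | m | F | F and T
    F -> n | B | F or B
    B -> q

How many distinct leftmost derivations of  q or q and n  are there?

2

Parse trees for q or q and n:
  [T [T [F [F [B q]] or [B q]]] and [F n]]
  [T [F [F [B q]] or [B q]] and [T [F n]]]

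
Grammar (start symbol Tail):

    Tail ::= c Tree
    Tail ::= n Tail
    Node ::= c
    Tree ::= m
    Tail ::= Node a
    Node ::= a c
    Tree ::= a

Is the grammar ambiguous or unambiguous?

Witness: c a

Derivation 1: Tail ⇒ c Tree ⇒ c a
Derivation 2: Tail ⇒ Node a ⇒ c a

Two distinct leftmost derivations for the same string.

Ambiguous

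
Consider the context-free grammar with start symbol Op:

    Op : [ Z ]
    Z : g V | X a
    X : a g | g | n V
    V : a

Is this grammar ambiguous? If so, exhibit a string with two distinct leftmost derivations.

Witness: [ g a ]

Derivation 1: Op ⇒ [ Z ] ⇒ [ g V ] ⇒ [ g a ]
Derivation 2: Op ⇒ [ Z ] ⇒ [ X a ] ⇒ [ g a ]

Two distinct leftmost derivations for the same string.

Ambiguous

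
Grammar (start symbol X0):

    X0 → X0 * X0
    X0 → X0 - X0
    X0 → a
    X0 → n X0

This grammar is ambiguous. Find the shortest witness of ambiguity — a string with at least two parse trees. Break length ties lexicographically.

length 1: no string has ≥2 trees
length 2: no string has ≥2 trees
length 3: no string has ≥2 trees
length 4: n a * a has 2 parse trees

Two derivations of n a * a:
  X0 ⇒ X0 * X0 ⇒ n X0 * X0 ⇒ n a * X0 ⇒ n a * a
  X0 ⇒ n X0 ⇒ n X0 * X0 ⇒ n a * X0 ⇒ n a * a

n a * a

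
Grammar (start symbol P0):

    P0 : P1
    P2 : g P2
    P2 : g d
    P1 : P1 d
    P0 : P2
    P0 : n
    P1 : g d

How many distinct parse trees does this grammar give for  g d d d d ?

Parse trees for g d d d d:
  [P0 [P1 [P1 [P1 [P1 g d] d] d] d]]

1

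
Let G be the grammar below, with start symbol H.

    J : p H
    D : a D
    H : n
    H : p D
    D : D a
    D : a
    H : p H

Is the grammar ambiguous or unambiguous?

Witness: p a a

Derivation 1: H ⇒ p D ⇒ p a D ⇒ p a a
Derivation 2: H ⇒ p D ⇒ p D a ⇒ p a a

Two distinct leftmost derivations for the same string.

Ambiguous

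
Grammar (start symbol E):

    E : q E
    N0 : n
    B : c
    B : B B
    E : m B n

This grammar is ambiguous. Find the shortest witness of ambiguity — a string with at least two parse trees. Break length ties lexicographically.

length 3: no string has ≥2 trees
length 4: no string has ≥2 trees
length 5: m c c c n has 2 parse trees

Two derivations of m c c c n:
  E ⇒ m B n ⇒ m B B n ⇒ m c B n ⇒ m c B B n ⇒ m c c B n ⇒ m c c c n
  E ⇒ m B n ⇒ m B B n ⇒ m B B B n ⇒ m c B B n ⇒ m c c B n ⇒ m c c c n

m c c c n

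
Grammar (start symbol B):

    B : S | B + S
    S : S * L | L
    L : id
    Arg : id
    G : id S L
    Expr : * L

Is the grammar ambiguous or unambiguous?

(Arg, G, Expr are unreachable from B, so their rules don't affect L(B).) The grammar is stratified — B handles '+' (left-recursive), S handles '*', L atoms. Each operator has a fixed associativity and precedence level, so every string has one parse.

Unambiguous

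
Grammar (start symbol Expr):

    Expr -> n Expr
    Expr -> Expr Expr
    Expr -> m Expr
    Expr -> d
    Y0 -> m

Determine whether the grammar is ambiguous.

Witness: d d d

Derivation 1: Expr ⇒ Expr Expr ⇒ Expr Expr Expr ⇒ d Expr Expr ⇒ d d Expr ⇒ d d d
Derivation 2: Expr ⇒ Expr Expr ⇒ d Expr ⇒ d Expr Expr ⇒ d d Expr ⇒ d d d

Two distinct leftmost derivations for the same string.

Ambiguous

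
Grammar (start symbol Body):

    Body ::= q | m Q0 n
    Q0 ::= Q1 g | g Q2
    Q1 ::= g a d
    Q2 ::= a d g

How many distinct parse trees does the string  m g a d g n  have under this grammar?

Parse trees for m g a d g n:
  [Body m [Q0 [Q1 g a d] g] n]
  [Body m [Q0 g [Q2 a d g]] n]

2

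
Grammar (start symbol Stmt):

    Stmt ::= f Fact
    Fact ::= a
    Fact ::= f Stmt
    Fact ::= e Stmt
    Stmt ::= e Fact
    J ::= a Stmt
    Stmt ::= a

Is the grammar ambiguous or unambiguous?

Unambiguous

(J is unreachable from Stmt, so its rules don't affect L(Stmt).) Restricted to the reachable nonterminals, every rule has the form A → t or A → t B, and no two rules for the same A share a first terminal. The grammar encodes a DFA — one run per string.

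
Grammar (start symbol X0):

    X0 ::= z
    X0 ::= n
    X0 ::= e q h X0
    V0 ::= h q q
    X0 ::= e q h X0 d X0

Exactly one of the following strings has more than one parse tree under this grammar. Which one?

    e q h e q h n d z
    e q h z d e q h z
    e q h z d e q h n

e q h e q h n d z

e q h e q h n d z: 2 trees
e q h z d e q h z: 1 tree
e q h z d e q h n: 1 tree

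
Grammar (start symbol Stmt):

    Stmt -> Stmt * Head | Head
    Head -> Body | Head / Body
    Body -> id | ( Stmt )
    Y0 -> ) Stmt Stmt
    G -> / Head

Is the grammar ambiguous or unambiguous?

Only Stmt, Head, Body are reachable from Stmt; ignoring the rest: The grammar is stratified — Stmt handles '*' (left-recursive), Head handles '/', Body atoms. Each operator has a fixed associativity and precedence level, so every string has one parse.

Unambiguous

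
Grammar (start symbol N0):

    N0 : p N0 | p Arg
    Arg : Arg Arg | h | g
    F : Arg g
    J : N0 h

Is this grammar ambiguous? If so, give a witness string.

Ambiguous

Witness: p g g g

Derivation 1: N0 ⇒ p Arg ⇒ p Arg Arg ⇒ p Arg Arg Arg ⇒ p g Arg Arg ⇒ p g g Arg ⇒ p g g g
Derivation 2: N0 ⇒ p Arg ⇒ p Arg Arg ⇒ p g Arg ⇒ p g Arg Arg ⇒ p g g Arg ⇒ p g g g

Two distinct leftmost derivations for the same string.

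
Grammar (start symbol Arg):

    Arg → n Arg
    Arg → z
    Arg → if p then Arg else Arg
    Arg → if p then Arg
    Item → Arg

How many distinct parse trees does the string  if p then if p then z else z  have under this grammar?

Parse trees for if p then if p then z else z:
  [Arg if p then [Arg if p then [Arg z]] else [Arg z]]
  [Arg if p then [Arg if p then [Arg z] else [Arg z]]]

2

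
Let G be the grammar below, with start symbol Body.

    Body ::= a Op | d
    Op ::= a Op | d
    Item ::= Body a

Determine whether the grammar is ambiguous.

Only Body, Op are reachable from Body; ignoring the rest: Each reachable nonterminal has at most one production per leading terminal, and all productions are right-linear; the derivation is determined token-by-token.

Unambiguous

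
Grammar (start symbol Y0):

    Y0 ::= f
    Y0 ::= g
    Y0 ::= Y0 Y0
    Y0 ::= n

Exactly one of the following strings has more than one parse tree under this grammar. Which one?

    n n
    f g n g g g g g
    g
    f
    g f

f g n g g g g g

n n: 1 tree
f g n g g g g g: 429 trees
g: 1 tree
f: 1 tree
g f: 1 tree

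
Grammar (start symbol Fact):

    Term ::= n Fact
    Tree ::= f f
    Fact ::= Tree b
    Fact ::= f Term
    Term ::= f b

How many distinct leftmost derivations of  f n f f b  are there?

2

Parse trees for f n f f b:
  [Fact f [Term n [Fact [Tree f f] b]]]
  [Fact f [Term n [Fact f [Term f b]]]]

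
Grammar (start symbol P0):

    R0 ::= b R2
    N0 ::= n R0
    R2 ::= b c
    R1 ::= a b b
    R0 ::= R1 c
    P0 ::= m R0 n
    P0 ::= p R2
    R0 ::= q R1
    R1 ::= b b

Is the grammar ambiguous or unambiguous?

Witness: m b b c n

Derivation 1: P0 ⇒ m R0 n ⇒ m b R2 n ⇒ m b b c n
Derivation 2: P0 ⇒ m R0 n ⇒ m R1 c n ⇒ m b b c n

Two distinct leftmost derivations for the same string.

Ambiguous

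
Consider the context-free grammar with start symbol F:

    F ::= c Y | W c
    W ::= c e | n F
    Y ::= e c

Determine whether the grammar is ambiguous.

Ambiguous

Witness: c e c

Derivation 1: F ⇒ c Y ⇒ c e c
Derivation 2: F ⇒ W c ⇒ c e c

Two distinct leftmost derivations for the same string.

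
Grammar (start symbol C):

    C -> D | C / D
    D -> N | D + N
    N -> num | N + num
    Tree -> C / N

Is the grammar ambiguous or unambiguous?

Ambiguous

Witness: num + num

Derivation 1: C ⇒ D ⇒ N ⇒ N + num ⇒ num + num
Derivation 2: C ⇒ D ⇒ D + N ⇒ N + N ⇒ num + N ⇒ num + num

Two distinct leftmost derivations for the same string.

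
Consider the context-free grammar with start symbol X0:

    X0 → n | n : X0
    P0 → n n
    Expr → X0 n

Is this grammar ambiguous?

(P0, Expr are unreachable from X0, so their rules don't affect L(X0).) Right-recursive list with a separator: after each atom, whether the separator follows determines the rule. One parse per string.

Unambiguous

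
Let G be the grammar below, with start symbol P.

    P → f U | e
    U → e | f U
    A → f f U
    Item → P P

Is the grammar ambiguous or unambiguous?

Unambiguous

(A, Item are unreachable from P, so their rules don't affect L(P).) The reachable rules are right-linear with at most one rule per (nonterminal, next-terminal) pair. Each input token forces the next rule, so parsing is deterministic.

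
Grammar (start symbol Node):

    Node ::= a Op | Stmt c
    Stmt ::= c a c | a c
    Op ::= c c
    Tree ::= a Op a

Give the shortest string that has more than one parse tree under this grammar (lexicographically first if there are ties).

a c c

length 3: a c c has 2 parse trees

Two derivations of a c c:
  Node ⇒ a Op ⇒ a c c
  Node ⇒ Stmt c ⇒ a c c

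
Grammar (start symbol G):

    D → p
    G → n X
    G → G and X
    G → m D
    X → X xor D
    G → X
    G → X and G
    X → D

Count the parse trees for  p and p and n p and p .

Parse trees for p and p and n p and p:
  [G [G [X [D p]] and [G [X [D p]] and [G n [X [D p]]]]] and [X [D p]]]
  [G [X [D p]] and [G [G [X [D p]] and [G n [X [D p]]]] and [X [D p]]]]
  [G [X [D p]] and [G [X [D p]] and [G [G n [X [D p]]] and [X [D p]]]]]

3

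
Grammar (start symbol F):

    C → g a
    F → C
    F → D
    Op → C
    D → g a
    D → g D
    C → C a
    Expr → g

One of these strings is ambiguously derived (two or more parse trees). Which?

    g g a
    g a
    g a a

g a

g g a: 1 tree
g a: 2 trees
g a a: 1 tree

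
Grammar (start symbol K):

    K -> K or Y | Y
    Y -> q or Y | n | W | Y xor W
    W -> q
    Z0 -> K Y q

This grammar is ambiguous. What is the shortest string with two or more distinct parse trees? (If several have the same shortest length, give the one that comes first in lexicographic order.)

length 1: no string has ≥2 trees
length 3: q or n has 2 parse trees

Two derivations of q or n:
  K ⇒ K or Y ⇒ Y or Y ⇒ W or Y ⇒ q or Y ⇒ q or n
  K ⇒ Y ⇒ q or Y ⇒ q or n

q or n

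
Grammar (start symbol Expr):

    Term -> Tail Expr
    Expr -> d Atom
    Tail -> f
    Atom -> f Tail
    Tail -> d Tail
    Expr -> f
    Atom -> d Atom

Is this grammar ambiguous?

(Term is unreachable from Expr, so its rules don't affect L(Expr).) Restricted to the reachable nonterminals, every rule has the form A → t or A → t B, and no two rules for the same A share a first terminal. The grammar encodes a DFA — one run per string.

Unambiguous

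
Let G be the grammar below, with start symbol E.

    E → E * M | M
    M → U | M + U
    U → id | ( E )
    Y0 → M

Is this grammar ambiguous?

(Y0 is unreachable from E, so its rules don't affect L(E).) The grammar is stratified — E handles '*' (left-recursive), M handles '+', U atoms. Each operator has a fixed associativity and precedence level, so every string has one parse.

Unambiguous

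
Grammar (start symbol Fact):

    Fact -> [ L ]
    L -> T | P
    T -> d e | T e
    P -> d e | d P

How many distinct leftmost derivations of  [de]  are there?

2

Parse trees for [de]:
  [Fact [ [L [T d e]] ]]
  [Fact [ [L [P d e]] ]]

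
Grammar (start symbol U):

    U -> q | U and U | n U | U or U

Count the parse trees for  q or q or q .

Parse trees for q or q or q:
  [U [U q] or [U [U q] or [U q]]]
  [U [U [U q] or [U q]] or [U q]]

2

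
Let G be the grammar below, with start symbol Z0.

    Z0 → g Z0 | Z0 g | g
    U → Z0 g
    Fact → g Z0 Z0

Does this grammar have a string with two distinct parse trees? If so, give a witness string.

Witness: g g

Derivation 1: Z0 ⇒ g Z0 ⇒ g g
Derivation 2: Z0 ⇒ Z0 g ⇒ g g

Two distinct leftmost derivations for the same string.

Ambiguous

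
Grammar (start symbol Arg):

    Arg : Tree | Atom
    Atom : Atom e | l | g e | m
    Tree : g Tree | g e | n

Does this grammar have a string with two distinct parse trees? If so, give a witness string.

Ambiguous

Witness: g e

Derivation 1: Arg ⇒ Tree ⇒ g e
Derivation 2: Arg ⇒ Atom ⇒ g e

Two distinct leftmost derivations for the same string.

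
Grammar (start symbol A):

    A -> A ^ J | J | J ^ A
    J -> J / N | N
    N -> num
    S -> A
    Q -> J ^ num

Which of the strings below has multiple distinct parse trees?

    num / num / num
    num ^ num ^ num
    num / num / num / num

num / num / num: 1 tree
num ^ num ^ num: 4 trees
num / num / num / num: 1 tree

num ^ num ^ num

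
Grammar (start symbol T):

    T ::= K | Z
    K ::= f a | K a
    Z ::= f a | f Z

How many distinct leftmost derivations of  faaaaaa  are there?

Parse trees for faaaaaa:
  [T [K [K [K [K [K [K f a] a] a] a] a] a]]

1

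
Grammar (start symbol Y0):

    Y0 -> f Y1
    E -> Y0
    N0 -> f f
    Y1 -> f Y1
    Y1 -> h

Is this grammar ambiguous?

Unambiguous

Only Y0, Y1 are reachable from Y0; ignoring the rest: Each reachable nonterminal has at most one production per leading terminal, and all productions are right-linear; the derivation is determined token-by-token.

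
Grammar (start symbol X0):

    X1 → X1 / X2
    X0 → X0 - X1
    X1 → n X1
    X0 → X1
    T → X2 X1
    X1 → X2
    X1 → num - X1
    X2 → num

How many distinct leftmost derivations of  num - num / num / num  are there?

4

Parse trees for num - num / num / num:
  [X0 [X0 [X1 [X2 num]]] - [X1 [X1 [X1 [X2 num]] / [X2 num]] / [X2 num]]]
  [X0 [X1 [X1 [X1 num - [X1 [X2 num]]] / [X2 num]] / [X2 num]]]
  [X0 [X1 [X1 num - [X1 [X1 [X2 num]] / [X2 num]]] / [X2 num]]]
  [X0 [X1 num - [X1 [X1 [X1 [X2 num]] / [X2 num]] / [X2 num]]]]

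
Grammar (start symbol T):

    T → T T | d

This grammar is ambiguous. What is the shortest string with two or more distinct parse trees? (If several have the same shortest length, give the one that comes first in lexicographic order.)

length 1: no string has ≥2 trees
length 2: no string has ≥2 trees
length 3: d d d has 2 parse trees

Two derivations of d d d:
  T ⇒ T T ⇒ T T T ⇒ d T T ⇒ d d T ⇒ d d d
  T ⇒ T T ⇒ d T ⇒ d T T ⇒ d d T ⇒ d d d

d d d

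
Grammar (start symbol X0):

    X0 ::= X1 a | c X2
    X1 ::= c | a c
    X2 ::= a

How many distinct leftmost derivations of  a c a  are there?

1

Parse trees for a c a:
  [X0 [X1 a c] a]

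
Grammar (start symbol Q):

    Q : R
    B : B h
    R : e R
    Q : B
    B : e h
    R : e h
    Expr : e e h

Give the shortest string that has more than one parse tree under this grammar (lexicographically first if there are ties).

e h

length 2: e h has 2 parse trees

Two derivations of e h:
  Q ⇒ R ⇒ e h
  Q ⇒ B ⇒ e h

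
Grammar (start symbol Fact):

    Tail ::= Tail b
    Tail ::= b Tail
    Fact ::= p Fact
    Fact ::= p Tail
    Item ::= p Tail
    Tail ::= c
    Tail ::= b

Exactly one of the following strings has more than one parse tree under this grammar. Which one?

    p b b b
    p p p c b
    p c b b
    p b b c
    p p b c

p b b b

p b b b: 4 trees
p p p c b: 1 tree
p c b b: 1 tree
p b b c: 1 tree
p p b c: 1 tree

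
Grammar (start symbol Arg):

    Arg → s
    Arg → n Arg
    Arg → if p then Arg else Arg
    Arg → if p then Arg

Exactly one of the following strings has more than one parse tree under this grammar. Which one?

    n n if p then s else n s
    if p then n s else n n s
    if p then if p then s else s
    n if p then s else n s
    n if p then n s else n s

n n if p then s else n s: 1 tree
if p then n s else n n s: 1 tree
if p then if p then s else s: 2 trees
n if p then s else n s: 1 tree
n if p then n s else n s: 1 tree

if p then if p then s else s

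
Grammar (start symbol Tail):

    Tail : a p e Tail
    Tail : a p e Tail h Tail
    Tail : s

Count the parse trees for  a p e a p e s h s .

2

Parse trees for a p e a p e s h s:
  [Tail a p e [Tail a p e [Tail s] h [Tail s]]]
  [Tail a p e [Tail a p e [Tail s]] h [Tail s]]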